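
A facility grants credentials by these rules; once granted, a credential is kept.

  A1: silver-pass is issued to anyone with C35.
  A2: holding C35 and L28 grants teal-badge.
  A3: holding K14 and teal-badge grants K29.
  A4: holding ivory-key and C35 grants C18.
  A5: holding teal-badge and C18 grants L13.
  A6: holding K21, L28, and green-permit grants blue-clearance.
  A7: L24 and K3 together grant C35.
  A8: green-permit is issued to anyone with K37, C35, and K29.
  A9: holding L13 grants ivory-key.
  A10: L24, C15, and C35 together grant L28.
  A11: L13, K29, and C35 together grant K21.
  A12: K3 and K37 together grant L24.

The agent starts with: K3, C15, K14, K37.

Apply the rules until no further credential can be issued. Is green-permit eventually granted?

Yes

Holding K3 and K37 grants L24 (A12).
Holding L24 and K3 grants C35 (A7).
Holding L24, C15, and C35 grants L28 (A10).
Holding C35 and L28 grants teal-badge (A2).
Holding K14 and teal-badge grants K29 (A3).
Holding K37, C35, and K29 grants green-permit (A8).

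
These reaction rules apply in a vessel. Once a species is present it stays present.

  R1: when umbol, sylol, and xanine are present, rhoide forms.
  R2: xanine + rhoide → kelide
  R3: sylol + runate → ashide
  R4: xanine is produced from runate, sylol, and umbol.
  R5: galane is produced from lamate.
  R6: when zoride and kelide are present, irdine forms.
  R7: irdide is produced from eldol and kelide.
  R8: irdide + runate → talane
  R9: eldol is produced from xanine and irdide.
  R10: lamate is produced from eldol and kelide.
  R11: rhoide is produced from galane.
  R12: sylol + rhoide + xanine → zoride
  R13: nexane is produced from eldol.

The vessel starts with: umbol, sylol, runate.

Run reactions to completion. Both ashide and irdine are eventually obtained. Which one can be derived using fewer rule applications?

ashide

ashide: sylol and runate present → ashide forms (R3). [1 rule application]
irdine: runate, sylol, and umbol present → xanine forms (R4). umbol, sylol, and xanine present → rhoide forms (R1). sylol, rhoide, and xanine present → zoride forms (R12). xanine and rhoide present → kelide forms (R2). zoride and kelide present → irdine forms (R6). [5 rule applications]
ashide needs fewer.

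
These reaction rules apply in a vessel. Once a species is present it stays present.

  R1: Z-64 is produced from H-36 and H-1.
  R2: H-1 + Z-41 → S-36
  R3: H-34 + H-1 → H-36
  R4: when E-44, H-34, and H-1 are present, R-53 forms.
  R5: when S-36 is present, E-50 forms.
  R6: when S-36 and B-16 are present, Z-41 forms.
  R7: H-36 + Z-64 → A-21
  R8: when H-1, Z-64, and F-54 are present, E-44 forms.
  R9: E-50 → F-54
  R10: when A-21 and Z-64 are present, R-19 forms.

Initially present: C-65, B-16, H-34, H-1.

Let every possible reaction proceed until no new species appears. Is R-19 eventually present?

Yes

H-34 and H-1 present → H-36 forms (R3).
H-36 and H-1 present → Z-64 forms (R1).
H-36 and Z-64 present → A-21 forms (R7).
A-21 and Z-64 present → R-19 forms (R10).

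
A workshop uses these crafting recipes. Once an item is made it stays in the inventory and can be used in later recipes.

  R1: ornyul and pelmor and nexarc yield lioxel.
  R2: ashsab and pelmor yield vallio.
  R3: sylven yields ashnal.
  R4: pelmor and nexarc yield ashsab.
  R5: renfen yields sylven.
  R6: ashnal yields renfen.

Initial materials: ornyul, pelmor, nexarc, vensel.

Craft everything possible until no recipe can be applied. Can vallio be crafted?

pelmor and nexarc → ashsab (R4).
Using R2, ashsab and pelmor make vallio.

Yes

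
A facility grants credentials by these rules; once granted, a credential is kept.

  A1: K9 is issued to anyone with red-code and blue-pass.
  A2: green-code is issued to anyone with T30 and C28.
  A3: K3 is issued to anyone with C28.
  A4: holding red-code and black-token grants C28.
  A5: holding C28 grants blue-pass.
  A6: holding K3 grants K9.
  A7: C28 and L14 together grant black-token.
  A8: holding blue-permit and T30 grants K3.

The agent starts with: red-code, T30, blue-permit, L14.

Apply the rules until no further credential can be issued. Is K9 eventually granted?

Yes

Holding blue-permit and T30 grants K3 (A8).
Holding K3 grants K9 (A6).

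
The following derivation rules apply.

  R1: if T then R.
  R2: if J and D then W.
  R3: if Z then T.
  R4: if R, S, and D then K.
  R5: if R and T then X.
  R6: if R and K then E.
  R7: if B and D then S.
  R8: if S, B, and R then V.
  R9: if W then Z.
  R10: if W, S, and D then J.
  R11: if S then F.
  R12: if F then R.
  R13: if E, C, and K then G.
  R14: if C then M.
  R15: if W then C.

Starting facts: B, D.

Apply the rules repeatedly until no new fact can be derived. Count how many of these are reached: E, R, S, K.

4

From B and D, R7 gives S.
S holds, so F follows (R11).
From F, R12 gives R.
From R, S, and D, R4 gives K.
R and K hold, so E follows (R6).
E: reached.
R: reached.
S: reached.
K: reached.
All 4 are reached.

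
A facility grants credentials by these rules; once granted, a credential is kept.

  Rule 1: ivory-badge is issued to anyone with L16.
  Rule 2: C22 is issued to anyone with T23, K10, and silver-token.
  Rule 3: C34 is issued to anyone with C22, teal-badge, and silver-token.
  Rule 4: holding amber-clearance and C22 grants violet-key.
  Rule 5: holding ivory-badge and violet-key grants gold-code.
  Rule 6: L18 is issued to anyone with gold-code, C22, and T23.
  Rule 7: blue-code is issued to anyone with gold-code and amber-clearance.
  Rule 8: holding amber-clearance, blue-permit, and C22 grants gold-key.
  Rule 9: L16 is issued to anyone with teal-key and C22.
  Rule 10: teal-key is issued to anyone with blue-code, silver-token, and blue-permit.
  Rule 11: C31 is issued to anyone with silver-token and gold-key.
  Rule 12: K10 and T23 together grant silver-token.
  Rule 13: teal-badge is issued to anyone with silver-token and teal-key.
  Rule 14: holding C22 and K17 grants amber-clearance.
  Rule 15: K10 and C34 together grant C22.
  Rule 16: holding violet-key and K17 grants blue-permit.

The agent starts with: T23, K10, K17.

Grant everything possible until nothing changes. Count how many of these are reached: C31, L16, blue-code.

Holding K10 and T23 grants silver-token (Rule 12).
Holding T23, K10, and silver-token grants C22 (Rule 2).
Holding C22 and K17 grants amber-clearance (Rule 14).
Holding amber-clearance and C22 grants violet-key (Rule 4).
Holding violet-key and K17 grants blue-permit (Rule 16).
Holding amber-clearance, blue-permit, and C22 grants gold-key (Rule 8).
Holding silver-token and gold-key grants C31 (Rule 11).
C31: reached.
L16 would need teal-key and C22 (Rule 9), but teal-key is never granted.
blue-code would need gold-code and amber-clearance (Rule 7), but gold-code is never granted.
Reached: C31 — 1 of the 3.

1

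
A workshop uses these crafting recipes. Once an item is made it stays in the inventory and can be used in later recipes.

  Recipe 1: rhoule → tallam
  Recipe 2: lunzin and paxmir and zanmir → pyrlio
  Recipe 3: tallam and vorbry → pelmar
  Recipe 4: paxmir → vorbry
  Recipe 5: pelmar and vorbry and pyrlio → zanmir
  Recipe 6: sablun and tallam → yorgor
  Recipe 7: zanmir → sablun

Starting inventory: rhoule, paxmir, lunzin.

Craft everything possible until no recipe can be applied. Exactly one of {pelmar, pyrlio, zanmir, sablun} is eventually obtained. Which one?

pelmar

rhoule → tallam (Recipe 1).
paxmir → vorbry (Recipe 4).
Using Recipe 3, tallam and vorbry make pelmar.
pyrlio would need lunzin, paxmir, and zanmir (Recipe 2), but zanmir is never obtained. zanmir would need pelmar, vorbry, and pyrlio (Recipe 5), but pyrlio is never obtained. sablun would need zanmir (Recipe 7), but zanmir is never obtained.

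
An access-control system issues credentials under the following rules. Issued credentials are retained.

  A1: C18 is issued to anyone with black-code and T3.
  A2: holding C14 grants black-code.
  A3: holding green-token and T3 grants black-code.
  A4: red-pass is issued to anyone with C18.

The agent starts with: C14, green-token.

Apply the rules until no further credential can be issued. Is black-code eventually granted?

Yes

Holding C14 grants black-code (A2).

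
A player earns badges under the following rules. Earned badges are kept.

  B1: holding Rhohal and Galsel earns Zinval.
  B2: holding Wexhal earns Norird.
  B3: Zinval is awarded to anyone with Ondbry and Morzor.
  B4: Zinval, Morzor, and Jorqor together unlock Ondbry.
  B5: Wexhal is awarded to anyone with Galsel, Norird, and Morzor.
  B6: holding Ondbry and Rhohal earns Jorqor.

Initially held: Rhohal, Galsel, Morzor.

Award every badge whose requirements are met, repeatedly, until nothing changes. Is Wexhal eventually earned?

Wexhal would need Galsel, Norird, and Morzor (B5), but Norird is never earned.

No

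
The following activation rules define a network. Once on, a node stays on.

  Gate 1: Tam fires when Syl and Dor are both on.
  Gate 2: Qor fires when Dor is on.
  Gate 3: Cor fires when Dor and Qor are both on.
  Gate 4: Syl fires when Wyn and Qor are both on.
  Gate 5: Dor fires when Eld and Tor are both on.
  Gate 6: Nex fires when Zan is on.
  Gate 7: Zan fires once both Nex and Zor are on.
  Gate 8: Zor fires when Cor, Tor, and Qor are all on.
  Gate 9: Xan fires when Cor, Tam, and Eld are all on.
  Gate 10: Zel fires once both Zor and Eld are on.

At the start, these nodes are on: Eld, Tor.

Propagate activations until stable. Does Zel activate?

Gate 5: Eld and Tor on → Dor on.
Dor is on, so Qor fires (Gate 2).
Dor and Qor are on, so Cor fires (Gate 3).
Gate 8: Cor, Tor, and Qor on → Zor on.
Zor and Eld are on, so Zel fires (Gate 10).

Yes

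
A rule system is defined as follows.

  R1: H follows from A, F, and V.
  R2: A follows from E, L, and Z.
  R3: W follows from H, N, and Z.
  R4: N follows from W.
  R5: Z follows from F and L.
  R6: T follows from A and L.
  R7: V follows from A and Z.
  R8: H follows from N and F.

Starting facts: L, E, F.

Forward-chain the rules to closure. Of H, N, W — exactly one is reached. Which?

F and L hold, so Z follows (R5).
From E, L, and Z, R2 gives A.
From A and Z, R7 gives V.
From A, F, and V, R1 gives H.
W would need H, N, and Z (R3), but N is never established. N would need W (R4), but W is never established.

H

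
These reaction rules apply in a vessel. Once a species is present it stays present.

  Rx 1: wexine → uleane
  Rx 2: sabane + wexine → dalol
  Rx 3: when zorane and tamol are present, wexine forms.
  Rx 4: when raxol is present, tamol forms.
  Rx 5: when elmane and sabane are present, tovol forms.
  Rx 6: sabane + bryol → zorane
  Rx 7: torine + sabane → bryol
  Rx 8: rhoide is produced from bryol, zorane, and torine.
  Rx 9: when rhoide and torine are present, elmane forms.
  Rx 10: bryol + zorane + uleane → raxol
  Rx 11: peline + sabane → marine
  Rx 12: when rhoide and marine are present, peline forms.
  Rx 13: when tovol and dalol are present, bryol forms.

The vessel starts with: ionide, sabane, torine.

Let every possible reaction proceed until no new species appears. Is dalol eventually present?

No

dalol would need sabane and wexine (Rx 2), but wexine never forms.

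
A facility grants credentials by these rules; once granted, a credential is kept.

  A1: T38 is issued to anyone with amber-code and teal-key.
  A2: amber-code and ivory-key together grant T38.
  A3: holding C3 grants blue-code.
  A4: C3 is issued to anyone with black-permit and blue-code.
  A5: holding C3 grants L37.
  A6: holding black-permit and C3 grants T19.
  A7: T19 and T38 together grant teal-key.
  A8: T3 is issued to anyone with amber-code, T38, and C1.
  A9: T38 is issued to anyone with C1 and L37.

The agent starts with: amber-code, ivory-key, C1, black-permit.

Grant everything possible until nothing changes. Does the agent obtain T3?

Yes

Holding amber-code and ivory-key grants T38 (A2).
Holding amber-code, T38, and C1 grants T3 (A8).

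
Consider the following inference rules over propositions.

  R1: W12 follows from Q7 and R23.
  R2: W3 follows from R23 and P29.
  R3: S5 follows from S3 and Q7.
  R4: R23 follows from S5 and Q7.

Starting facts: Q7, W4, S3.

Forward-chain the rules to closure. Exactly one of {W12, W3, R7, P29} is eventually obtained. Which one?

W12

S3 and Q7 hold, so S5 follows (R3).
From S5 and Q7, R4 gives R23.
Q7 and R23 hold, so W12 follows (R1).
No rule produces R7, and it is not given. No rule produces P29, and it is not given. W3 would need R23 and P29 (R2), but P29 is never established.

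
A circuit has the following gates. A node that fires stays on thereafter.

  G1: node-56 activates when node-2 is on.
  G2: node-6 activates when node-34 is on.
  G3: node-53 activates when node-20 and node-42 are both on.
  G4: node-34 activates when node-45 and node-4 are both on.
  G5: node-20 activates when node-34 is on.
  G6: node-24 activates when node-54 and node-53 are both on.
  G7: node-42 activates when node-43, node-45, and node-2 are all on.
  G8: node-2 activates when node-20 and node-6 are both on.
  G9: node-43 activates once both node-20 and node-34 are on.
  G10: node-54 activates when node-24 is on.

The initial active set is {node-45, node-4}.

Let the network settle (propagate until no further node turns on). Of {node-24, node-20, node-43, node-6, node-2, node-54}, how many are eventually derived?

4

node-45 and node-4 are on, so node-34 activates (G4).
node-34 is on, so node-20 activates (G5).
G2: node-34 on → node-6 on.
G9: node-20 and node-34 on → node-43 on.
node-20 and node-6 are on, so node-2 activates (G8).
node-24 would need node-54 and node-53 (G6), but node-54 never turns on.
node-20: reached.
node-43: reached.
node-6: reached.
node-2: reached.
node-54 would need node-24 (G10), but node-24 never turns on.
Reached: node-20, node-43, node-6, and node-2 — 4 of the 6.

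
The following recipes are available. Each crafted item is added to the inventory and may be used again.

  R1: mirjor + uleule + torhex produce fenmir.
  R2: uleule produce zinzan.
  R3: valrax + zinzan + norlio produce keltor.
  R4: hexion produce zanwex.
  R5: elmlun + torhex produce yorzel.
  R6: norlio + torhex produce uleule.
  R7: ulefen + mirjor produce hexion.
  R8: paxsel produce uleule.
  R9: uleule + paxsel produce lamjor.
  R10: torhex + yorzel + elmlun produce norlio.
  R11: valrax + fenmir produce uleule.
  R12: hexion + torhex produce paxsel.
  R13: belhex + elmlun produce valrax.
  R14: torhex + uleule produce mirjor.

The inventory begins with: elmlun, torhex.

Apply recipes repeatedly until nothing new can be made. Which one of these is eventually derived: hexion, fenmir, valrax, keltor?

fenmir

Using R5, elmlun and torhex make yorzel.
torhex + yorzel + elmlun → norlio (R10).
norlio + torhex → uleule (R6).
Using R14, torhex and uleule make mirjor.
Using R1, mirjor, uleule, and torhex make fenmir.
valrax would need belhex and elmlun (R13), but belhex is never obtained. keltor would need valrax, zinzan, and norlio (R3), but valrax is never obtained. hexion would need ulefen and mirjor (R7), but ulefen is never obtained.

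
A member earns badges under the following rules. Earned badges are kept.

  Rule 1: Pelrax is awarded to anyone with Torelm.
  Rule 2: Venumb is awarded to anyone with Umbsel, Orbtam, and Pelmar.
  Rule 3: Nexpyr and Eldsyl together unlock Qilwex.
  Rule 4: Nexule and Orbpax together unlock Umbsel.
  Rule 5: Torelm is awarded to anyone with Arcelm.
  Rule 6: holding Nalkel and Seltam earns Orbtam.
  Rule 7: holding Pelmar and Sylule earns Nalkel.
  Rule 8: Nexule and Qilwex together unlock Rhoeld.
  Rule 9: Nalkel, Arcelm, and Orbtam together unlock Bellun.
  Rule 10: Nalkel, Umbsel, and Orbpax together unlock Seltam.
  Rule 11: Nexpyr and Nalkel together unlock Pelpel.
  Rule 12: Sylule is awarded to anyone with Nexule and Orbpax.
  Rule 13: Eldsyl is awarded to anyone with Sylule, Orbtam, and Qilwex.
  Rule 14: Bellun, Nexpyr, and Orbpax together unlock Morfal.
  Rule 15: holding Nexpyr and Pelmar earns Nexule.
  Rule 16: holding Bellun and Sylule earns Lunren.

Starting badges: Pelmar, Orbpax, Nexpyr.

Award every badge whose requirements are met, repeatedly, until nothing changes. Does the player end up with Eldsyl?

Eldsyl would need Sylule, Orbtam, and Qilwex (Rule 13), but Qilwex is never earned.

No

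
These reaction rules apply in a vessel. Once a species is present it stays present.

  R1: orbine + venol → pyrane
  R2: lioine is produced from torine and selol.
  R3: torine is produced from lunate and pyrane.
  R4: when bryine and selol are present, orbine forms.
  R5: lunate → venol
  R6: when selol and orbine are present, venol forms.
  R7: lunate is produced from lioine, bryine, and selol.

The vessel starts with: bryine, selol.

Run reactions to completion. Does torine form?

No

torine would need lunate and pyrane (R3), but lunate never forms.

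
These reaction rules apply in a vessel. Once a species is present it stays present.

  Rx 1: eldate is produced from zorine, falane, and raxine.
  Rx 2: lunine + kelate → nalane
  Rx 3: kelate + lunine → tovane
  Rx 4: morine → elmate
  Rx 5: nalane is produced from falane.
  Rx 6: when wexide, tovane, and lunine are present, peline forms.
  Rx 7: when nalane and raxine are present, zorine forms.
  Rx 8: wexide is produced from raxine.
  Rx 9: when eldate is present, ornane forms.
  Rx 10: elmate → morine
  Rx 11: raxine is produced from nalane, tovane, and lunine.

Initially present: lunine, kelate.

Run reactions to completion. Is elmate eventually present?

elmate would need morine (Rx 4), but morine never forms.

No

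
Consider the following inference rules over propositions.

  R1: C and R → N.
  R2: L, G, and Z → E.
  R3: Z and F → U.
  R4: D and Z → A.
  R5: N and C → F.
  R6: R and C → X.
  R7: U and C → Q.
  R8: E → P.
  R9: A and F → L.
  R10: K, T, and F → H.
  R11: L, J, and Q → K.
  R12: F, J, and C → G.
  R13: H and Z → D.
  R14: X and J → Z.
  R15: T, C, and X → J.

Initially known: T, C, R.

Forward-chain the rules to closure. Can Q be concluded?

C and R hold, so N follows (R1).
R and C hold, so X follows (R6).
From T, C, and X, R15 gives J.
N and C hold, so F follows (R5).
X and J hold, so Z follows (R14).
Z and F hold, so U follows (R3).
U and C hold, so Q follows (R7).

Yes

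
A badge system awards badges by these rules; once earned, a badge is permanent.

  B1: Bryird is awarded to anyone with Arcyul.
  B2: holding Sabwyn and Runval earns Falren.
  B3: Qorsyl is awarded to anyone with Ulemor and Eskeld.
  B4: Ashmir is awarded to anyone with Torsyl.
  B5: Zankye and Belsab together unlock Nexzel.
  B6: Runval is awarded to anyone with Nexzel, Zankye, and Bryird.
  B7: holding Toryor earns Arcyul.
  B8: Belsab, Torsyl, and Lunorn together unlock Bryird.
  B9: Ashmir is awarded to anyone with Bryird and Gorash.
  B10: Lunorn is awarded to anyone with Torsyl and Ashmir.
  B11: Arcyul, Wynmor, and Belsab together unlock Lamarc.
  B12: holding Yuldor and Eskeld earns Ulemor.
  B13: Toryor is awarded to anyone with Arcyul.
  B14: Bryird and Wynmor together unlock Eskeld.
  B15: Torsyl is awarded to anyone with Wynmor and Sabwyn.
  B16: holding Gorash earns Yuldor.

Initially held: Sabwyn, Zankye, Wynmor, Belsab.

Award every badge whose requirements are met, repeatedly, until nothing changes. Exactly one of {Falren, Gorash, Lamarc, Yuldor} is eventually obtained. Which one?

Falren

With Wynmor and Sabwyn, Torsyl is earned (B15).
With Zankye and Belsab, Nexzel is earned (B5).
With Torsyl, Ashmir is earned (B4).
With Torsyl and Ashmir, Lunorn is earned (B10).
With Belsab, Torsyl, and Lunorn, Bryird is earned (B8).
With Nexzel, Zankye, and Bryird, Runval is earned (B6).
With Sabwyn and Runval, Falren is earned (B2).
Yuldor would need Gorash (B16), but Gorash is never earned. Lamarc would need Arcyul, Wynmor, and Belsab (B11), but Arcyul is never earned. No rule produces Gorash, and it is not given.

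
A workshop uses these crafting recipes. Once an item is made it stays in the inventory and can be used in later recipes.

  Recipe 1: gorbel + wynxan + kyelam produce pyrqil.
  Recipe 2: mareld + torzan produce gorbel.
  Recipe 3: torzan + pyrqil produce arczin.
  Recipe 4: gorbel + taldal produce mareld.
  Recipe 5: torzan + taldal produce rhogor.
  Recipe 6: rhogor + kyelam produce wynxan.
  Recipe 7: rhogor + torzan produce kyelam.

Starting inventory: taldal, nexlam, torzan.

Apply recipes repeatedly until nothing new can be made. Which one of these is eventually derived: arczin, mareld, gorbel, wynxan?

wynxan

Using Recipe 5, torzan and taldal make rhogor.
Using Recipe 7, rhogor and torzan make kyelam.
rhogor + kyelam → wynxan (Recipe 6).
mareld would need gorbel and taldal (Recipe 4), but gorbel is never obtained. arczin would need torzan and pyrqil (Recipe 3), but pyrqil is never obtained. gorbel would need mareld and torzan (Recipe 2), but mareld is never obtained.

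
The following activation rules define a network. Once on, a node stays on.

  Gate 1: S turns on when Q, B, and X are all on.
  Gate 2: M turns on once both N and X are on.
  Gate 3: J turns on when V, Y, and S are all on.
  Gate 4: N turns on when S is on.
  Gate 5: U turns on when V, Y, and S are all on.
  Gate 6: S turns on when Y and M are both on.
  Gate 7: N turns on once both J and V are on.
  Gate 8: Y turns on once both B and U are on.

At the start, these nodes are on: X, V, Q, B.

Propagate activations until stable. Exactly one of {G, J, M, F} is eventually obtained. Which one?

M

Q, B, and X are on, so S turns on (Gate 1).
Gate 4: S on → N on.
N and X are on, so M turns on (Gate 2).
No rule produces G, and it is not given. J would need V, Y, and S (Gate 3), but Y never turns on. No rule produces F, and it is not given.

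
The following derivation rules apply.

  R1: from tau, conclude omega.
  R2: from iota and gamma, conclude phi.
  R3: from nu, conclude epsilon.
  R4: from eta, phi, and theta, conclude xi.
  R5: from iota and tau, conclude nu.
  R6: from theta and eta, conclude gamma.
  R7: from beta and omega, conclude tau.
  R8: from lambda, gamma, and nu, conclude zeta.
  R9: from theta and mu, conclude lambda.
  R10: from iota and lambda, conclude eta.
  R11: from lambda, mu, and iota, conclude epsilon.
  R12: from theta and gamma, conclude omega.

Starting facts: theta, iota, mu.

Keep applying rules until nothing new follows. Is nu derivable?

No

nu would need iota and tau (R5), but tau is never established.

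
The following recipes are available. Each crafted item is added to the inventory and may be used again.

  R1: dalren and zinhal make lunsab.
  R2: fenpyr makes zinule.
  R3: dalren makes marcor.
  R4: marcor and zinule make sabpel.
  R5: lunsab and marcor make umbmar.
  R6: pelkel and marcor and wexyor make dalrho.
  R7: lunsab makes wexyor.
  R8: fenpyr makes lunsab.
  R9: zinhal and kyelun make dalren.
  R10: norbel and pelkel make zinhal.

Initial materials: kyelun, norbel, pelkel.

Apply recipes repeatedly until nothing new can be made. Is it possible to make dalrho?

Yes

Using R10, norbel and pelkel make zinhal.
Using R9, zinhal and kyelun make dalren.
dalren and zinhal → lunsab (R1).
Using R3, dalren makes marcor.
lunsab → wexyor (R7).
pelkel and marcor and wexyor → dalrho (R6).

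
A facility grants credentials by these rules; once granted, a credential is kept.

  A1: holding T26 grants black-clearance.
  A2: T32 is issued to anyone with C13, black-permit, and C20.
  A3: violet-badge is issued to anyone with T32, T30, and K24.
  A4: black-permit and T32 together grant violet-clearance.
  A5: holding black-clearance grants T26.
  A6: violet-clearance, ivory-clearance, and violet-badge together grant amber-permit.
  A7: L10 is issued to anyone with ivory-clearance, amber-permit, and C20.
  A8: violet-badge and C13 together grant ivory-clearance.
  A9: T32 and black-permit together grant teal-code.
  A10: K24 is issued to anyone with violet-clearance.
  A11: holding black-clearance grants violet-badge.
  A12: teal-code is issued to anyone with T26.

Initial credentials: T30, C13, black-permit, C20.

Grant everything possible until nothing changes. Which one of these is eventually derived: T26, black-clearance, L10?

Holding C13, black-permit, and C20 grants T32 (A2).
Holding black-permit and T32 grants violet-clearance (A4).
Holding violet-clearance grants K24 (A10).
Holding T32, T30, and K24 grants violet-badge (A3).
Holding violet-badge and C13 grants ivory-clearance (A8).
Holding violet-clearance, ivory-clearance, and violet-badge grants amber-permit (A6).
Holding ivory-clearance, amber-permit, and C20 grants L10 (A7).
T26 would need black-clearance (A5), but black-clearance is never granted. black-clearance would need T26 (A1), but T26 is never granted.

L10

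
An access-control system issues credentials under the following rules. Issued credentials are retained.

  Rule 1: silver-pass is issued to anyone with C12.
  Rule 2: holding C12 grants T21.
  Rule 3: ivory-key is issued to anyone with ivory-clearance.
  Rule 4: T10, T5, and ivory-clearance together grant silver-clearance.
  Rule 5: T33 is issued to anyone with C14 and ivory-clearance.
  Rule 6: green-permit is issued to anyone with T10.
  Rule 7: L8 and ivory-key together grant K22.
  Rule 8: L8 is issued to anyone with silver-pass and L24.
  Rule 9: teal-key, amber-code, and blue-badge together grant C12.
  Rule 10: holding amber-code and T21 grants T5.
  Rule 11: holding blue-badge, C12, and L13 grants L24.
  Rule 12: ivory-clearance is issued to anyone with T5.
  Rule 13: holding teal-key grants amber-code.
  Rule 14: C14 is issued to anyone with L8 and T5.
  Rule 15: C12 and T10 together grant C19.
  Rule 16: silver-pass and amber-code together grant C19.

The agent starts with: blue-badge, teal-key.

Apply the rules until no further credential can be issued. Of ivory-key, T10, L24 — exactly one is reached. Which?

ivory-key

Holding teal-key grants amber-code (Rule 13).
Holding teal-key, amber-code, and blue-badge grants C12 (Rule 9).
Holding C12 grants T21 (Rule 2).
Holding amber-code and T21 grants T5 (Rule 10).
Holding T5 grants ivory-clearance (Rule 12).
Holding ivory-clearance grants ivory-key (Rule 3).
No rule produces T10, and it is not given. L24 would need blue-badge, C12, and L13 (Rule 11), but L13 is never granted.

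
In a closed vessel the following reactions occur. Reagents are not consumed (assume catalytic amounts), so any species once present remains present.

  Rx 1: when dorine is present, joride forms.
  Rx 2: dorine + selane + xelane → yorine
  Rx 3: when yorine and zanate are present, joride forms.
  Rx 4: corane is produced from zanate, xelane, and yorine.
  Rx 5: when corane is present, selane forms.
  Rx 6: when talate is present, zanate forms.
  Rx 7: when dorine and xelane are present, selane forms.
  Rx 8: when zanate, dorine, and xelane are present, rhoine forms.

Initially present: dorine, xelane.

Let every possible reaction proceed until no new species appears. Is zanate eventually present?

No

zanate would need talate (Rx 6), but talate never forms.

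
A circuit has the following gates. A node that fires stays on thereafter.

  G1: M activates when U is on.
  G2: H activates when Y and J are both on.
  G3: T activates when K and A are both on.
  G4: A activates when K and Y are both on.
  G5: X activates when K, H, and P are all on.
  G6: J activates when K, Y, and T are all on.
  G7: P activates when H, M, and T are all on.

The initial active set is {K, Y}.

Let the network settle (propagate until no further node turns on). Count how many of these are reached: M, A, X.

K and Y are on, so A activates (G4).
M would need U (G1), but U never turns on.
A: reached.
X would need K, H, and P (G5), but P never turns on.
Reached: A — 1 of the 3.

1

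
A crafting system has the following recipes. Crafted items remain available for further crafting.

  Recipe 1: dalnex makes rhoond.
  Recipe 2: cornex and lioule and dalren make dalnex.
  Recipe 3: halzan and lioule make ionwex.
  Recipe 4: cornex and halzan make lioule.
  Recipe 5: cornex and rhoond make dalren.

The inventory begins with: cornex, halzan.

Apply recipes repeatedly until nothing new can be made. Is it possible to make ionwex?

cornex and halzan → lioule (Recipe 4).
halzan and lioule → ionwex (Recipe 3).

Yes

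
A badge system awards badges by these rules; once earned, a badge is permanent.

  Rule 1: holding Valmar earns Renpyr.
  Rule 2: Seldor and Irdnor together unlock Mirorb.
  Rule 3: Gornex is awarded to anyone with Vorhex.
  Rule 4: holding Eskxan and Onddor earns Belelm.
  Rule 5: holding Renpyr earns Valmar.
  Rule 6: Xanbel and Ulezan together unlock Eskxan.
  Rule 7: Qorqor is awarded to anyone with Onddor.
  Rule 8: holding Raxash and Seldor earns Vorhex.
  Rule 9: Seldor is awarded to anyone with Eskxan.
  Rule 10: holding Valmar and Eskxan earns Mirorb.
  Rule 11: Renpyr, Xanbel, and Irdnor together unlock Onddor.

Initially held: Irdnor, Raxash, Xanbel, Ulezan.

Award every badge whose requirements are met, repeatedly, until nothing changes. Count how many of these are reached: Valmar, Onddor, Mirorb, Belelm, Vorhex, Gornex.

With Xanbel and Ulezan, Eskxan is earned (Rule 6).
With Eskxan, Seldor is earned (Rule 9).
With Raxash and Seldor, Vorhex is earned (Rule 8).
With Seldor and Irdnor, Mirorb is earned (Rule 2).
With Vorhex, Gornex is earned (Rule 3).
Valmar would need Renpyr (Rule 5), but Renpyr is never earned.
Onddor would need Renpyr, Xanbel, and Irdnor (Rule 11), but Renpyr is never earned.
Mirorb: reached.
Belelm would need Eskxan and Onddor (Rule 4), but Onddor is never earned.
Vorhex: reached.
Gornex: reached.
Reached: Mirorb, Vorhex, and Gornex — 3 of the 6.

3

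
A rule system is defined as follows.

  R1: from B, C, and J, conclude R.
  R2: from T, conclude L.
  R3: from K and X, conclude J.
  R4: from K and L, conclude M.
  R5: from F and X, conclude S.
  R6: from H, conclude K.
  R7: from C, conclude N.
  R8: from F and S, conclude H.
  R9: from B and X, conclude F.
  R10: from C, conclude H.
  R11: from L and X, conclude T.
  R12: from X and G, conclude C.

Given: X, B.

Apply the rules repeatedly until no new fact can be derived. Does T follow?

T would need L and X (R11), but L is never established.

No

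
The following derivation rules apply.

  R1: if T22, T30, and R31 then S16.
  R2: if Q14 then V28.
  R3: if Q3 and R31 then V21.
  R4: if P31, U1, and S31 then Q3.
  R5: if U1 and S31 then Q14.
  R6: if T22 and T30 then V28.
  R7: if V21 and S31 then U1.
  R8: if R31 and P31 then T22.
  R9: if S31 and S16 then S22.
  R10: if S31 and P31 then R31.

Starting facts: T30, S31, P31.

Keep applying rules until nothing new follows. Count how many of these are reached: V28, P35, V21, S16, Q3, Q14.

2

S31 and P31 hold, so R31 follows (R10).
From R31 and P31, R8 gives T22.
T22 and T30 hold, so V28 follows (R6).
T22, T30, and R31 hold, so S16 follows (R1).
V28: reached.
No rule produces P35, and it is not given.
V21 would need Q3 and R31 (R3), but Q3 is never established.
S16: reached.
Q3 would need P31, U1, and S31 (R4), but U1 is never established.
Q14 would need U1 and S31 (R5), but U1 is never established.
Reached: V28 and S16 — 2 of the 6.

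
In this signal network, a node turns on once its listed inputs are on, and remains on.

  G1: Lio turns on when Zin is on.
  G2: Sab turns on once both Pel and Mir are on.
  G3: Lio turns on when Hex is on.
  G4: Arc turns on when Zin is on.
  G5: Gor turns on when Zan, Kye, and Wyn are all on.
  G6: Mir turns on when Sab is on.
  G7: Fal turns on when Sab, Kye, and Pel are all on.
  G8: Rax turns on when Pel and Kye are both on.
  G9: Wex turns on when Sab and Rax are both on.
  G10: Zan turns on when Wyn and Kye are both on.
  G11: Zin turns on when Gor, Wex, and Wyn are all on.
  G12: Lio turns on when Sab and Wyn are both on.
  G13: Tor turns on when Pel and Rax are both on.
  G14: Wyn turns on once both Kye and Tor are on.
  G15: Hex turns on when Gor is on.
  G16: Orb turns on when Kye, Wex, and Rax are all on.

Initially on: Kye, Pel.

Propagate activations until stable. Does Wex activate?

Wex would need Sab and Rax (G9), but Sab never turns on.

No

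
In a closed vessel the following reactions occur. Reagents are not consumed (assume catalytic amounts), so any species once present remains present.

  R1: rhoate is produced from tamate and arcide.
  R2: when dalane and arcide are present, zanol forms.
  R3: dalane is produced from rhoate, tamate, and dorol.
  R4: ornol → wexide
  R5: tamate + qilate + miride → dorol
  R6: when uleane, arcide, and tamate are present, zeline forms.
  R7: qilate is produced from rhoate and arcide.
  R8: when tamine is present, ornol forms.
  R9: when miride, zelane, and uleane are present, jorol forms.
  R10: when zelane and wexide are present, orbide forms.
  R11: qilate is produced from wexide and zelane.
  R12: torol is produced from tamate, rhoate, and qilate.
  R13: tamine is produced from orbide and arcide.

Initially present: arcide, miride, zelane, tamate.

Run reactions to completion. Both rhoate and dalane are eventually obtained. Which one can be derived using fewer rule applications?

rhoate

rhoate: tamate and arcide present → rhoate forms (R1). [1 rule application]
dalane: tamate and arcide present → rhoate forms (R1). rhoate and arcide present → qilate forms (R7). tamate, qilate, and miride present → dorol forms (R5). rhoate, tamate, and dorol present → dalane forms (R3). [4 rule applications]
rhoate needs fewer.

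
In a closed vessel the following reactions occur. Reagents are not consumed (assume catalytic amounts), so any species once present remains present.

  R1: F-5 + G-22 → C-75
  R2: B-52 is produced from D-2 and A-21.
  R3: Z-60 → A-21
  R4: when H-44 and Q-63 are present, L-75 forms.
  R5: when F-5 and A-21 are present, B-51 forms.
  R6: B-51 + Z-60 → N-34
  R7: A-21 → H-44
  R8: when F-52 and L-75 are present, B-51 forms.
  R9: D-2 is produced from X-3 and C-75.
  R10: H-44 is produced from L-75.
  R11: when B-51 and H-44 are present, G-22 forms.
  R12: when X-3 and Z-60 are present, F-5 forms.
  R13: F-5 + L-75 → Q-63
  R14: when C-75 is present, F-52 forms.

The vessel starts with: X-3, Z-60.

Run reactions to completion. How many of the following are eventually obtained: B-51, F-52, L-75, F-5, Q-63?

X-3 and Z-60 present → F-5 forms (R12).
Z-60 present → A-21 forms (R3).
A-21 present → H-44 forms (R7).
F-5 and A-21 present → B-51 forms (R5).
B-51 and H-44 present → G-22 forms (R11).
F-5 and G-22 present → C-75 forms (R1).
C-75 present → F-52 forms (R14).
B-51: reached.
F-52: reached.
L-75 would need H-44 and Q-63 (R4), but Q-63 never forms.
F-5: reached.
Q-63 would need F-5 and L-75 (R13), but L-75 never forms.
Reached: B-51, F-52, and F-5 — 3 of the 5.

3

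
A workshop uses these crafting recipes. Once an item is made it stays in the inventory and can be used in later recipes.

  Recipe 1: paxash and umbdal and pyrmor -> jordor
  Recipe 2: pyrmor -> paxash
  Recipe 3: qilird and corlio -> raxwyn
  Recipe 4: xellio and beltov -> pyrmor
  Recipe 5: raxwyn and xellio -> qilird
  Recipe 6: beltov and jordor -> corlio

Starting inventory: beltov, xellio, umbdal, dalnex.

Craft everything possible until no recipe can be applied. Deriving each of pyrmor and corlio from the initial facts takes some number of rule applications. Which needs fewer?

pyrmor

pyrmor: Using Recipe 4, xellio and beltov make pyrmor. [1 rule application]
corlio: xellio and beltov -> pyrmor (Recipe 4). Using Recipe 2, pyrmor makes paxash. paxash and umbdal and pyrmor -> jordor (Recipe 1). Using Recipe 6, beltov and jordor make corlio. [4 rule applications]
pyrmor needs fewer.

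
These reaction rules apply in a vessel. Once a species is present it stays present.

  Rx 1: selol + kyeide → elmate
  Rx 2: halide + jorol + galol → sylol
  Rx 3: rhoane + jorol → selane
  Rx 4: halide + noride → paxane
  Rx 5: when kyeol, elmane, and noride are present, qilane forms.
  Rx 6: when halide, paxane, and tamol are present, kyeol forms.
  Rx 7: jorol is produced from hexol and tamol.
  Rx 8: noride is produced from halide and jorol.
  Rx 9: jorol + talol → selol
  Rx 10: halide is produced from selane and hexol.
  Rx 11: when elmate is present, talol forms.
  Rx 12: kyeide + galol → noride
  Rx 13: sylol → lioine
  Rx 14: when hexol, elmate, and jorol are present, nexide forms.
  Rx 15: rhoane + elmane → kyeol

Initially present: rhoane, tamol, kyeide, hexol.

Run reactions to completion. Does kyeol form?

hexol and tamol present → jorol forms (Rx 7).
rhoane and jorol present → selane forms (Rx 3).
selane and hexol present → halide forms (Rx 10).
halide and jorol present → noride forms (Rx 8).
halide and noride present → paxane forms (Rx 4).
halide, paxane, and tamol present → kyeol forms (Rx 6).

Yes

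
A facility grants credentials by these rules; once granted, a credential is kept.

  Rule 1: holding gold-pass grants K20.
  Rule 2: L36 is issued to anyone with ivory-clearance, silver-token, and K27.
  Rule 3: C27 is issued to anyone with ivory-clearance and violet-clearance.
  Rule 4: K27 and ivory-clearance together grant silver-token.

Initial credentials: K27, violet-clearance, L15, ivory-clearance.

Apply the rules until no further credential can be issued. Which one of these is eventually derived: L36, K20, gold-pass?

Holding K27 and ivory-clearance grants silver-token (Rule 4).
Holding ivory-clearance, silver-token, and K27 grants L36 (Rule 2).
No rule produces gold-pass, and it is not given. K20 would need gold-pass (Rule 1), but gold-pass is never granted.

L36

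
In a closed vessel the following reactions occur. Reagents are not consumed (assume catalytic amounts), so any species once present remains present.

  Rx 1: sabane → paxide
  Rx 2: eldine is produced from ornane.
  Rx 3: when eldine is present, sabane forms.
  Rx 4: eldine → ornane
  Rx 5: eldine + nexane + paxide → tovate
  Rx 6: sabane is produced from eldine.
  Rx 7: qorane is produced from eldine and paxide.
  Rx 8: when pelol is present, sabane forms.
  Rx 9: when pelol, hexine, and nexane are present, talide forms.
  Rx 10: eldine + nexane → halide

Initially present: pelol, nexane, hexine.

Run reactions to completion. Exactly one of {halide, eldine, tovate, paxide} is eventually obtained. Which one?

pelol present → sabane forms (Rx 8).
sabane present → paxide forms (Rx 1).
tovate would need eldine, nexane, and paxide (Rx 5), but eldine never forms. eldine would need ornane (Rx 2), but ornane never forms. halide would need eldine and nexane (Rx 10), but eldine never forms.

paxide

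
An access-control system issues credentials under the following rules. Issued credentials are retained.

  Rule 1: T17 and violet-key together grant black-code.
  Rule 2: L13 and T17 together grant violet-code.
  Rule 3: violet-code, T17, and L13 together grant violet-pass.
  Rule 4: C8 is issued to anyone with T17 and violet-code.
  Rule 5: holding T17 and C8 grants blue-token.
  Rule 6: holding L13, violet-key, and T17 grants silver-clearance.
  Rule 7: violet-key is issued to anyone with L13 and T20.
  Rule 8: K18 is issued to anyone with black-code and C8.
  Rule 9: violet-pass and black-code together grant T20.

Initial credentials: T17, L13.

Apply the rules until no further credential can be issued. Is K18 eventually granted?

K18 would need black-code and C8 (Rule 8), but black-code is never granted.

No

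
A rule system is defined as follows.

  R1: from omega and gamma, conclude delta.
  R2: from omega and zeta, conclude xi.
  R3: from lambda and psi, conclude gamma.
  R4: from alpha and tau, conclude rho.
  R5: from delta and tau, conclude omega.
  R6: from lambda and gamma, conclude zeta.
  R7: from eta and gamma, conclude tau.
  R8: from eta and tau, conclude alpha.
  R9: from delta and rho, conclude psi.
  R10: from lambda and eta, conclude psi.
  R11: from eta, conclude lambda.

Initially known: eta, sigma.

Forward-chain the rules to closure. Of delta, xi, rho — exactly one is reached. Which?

rho

From eta, R11 gives lambda.
lambda and eta hold, so psi follows (R10).
From lambda and psi, R3 gives gamma.
eta and gamma hold, so tau follows (R7).
From eta and tau, R8 gives alpha.
From alpha and tau, R4 gives rho.
delta would need omega and gamma (R1), but omega is never established. xi would need omega and zeta (R2), but omega is never established.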